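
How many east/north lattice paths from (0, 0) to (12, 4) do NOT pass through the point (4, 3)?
Number of paths = 1505

Total paths from (0, 0) to (12, 4): C(16, 12) = 1820. Paths through (4, 3): (paths (0, 0) → (4, 3)) × (paths (4, 3) → (12, 4)) = C(7, 4) · C(9, 8) = 35 · 9 = 315. Avoidance count = 1820 − 315 = 1505.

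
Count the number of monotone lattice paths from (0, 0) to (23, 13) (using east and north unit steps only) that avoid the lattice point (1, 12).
Number of paths = 2310789301

Total paths from (0, 0) to (23, 13): C(36, 23) = 2310789600. Paths through (1, 12): (paths (0, 0) → (1, 12)) × (paths (1, 12) → (23, 13)) = C(13, 1) · C(23, 22) = 13 · 23 = 299. Avoidance count = 2310789600 − 299 = 2310789301.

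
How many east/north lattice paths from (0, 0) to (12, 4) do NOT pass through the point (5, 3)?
Number of paths = 1372

Total paths from (0, 0) to (12, 4): C(16, 12) = 1820. Paths through (5, 3): (paths (0, 0) → (5, 3)) × (paths (5, 3) → (12, 4)) = C(8, 5) · C(8, 7) = 56 · 8 = 448. Avoidance count = 1820 − 448 = 1372.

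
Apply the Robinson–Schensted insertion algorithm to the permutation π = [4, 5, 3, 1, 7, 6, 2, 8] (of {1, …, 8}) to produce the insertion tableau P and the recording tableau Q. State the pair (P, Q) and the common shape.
P = [1, 2, 6, 8] / [3, 5] / [4, 7];  Q = [1, 2, 5, 8] / [3, 6] / [4, 7];  common shape = (4, 2, 2)

Row-insert the values π_1, π_2, … into P one at a time, bumping the leftmost entry strictly greater than the inserted value down to the next row. The recording tableau Q records, in position (i, j), the step at which that cell was added to P.
  Insert 4 (step 1): P = [4];  Q = [1]
  Insert 5 (step 2): P = [4, 5];  Q = [1, 2]
  Insert 3 (step 3): P = [3, 5] / [4];  Q = [1, 2] / [3]
  Insert 1 (step 4): P = [1, 5] / [3] / [4];  Q = [1, 2] / [3] / [4]
  Insert 7 (step 5): P = [1, 5, 7] / [3] / [4];  Q = [1, 2, 5] / [3] / [4]
  Insert 6 (step 6): P = [1, 5, 6] / [3, 7] / [4];  Q = [1, 2, 5] / [3, 6] / [4]
  Insert 2 (step 7): P = [1, 2, 6] / [3, 5] / [4, 7];  Q = [1, 2, 5] / [3, 6] / [4, 7]
  Insert 8 (step 8): P = [1, 2, 6, 8] / [3, 5] / [4, 7];  Q = [1, 2, 5, 8] / [3, 6] / [4, 7]
Final shape: (4, 2, 2).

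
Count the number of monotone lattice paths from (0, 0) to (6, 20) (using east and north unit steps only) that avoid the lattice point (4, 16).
Number of paths = 157555

Total paths from (0, 0) to (6, 20): C(26, 6) = 230230. Paths through (4, 16): (paths (0, 0) → (4, 16)) × (paths (4, 16) → (6, 20)) = C(20, 4) · C(6, 2) = 4845 · 15 = 72675. Avoidance count = 230230 − 72675 = 157555.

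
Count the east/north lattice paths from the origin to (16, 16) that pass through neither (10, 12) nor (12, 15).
Number of paths = 410697730

Inclusion–exclusion. Total paths: C(32, 16) = 601080390. Through P₁: C(22, 10)·C(10, 6) = 135795660. Through P₂: C(27, 12)·C(5, 4) = 86919300. Since P₁ is strictly southwest of P₂, a monotone path through both must visit P₁ then P₂; paths through both = C(22, 10)·C(5, 2)·C(5, 4) = 32332300. Avoid both = 601080390 − 135795660 − 86919300 + 32332300 = 410697730.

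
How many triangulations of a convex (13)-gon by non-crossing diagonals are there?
C_11 = 58786

These polygon triangulations are counted by the Catalan number C_n = (1/(n + 1)) · C(2n, n). For n = 11: C_11 = (1/12) · C(22, 11) = 705432/12 = 58786.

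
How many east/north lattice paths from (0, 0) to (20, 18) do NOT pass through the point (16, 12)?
Number of paths = 27189432060

Total paths from (0, 0) to (20, 18): C(38, 20) = 33578000610. Paths through (16, 12): (paths (0, 0) → (16, 12)) × (paths (16, 12) → (20, 18)) = C(28, 16) · C(10, 4) = 30421755 · 210 = 6388568550. Avoidance count = 33578000610 − 6388568550 = 27189432060.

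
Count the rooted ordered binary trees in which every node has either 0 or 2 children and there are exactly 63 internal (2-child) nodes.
C_63 = 94295850558771979787935384946380125

These full binary trees are counted by the Catalan number C_n = (1/(n + 1)) · C(2n, n). For n = 63: C_63 = (1/64) · C(126, 63) = 6034934435761406706427864636568328000/64 = 94295850558771979787935384946380125.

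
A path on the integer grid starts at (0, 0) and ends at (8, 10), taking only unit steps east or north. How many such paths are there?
Number of paths = 43758

A monotone lattice path from (0, 0) to (8, 10) consists of 8 east steps and 10 north steps in some order, so it is determined by which 8 of the 18 steps are east. The count is C(18, 8) = 43758.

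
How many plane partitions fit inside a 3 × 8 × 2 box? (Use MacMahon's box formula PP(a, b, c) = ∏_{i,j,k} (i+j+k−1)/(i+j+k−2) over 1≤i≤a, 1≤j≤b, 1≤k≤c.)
PP(3, 8, 2) = 9075

Evaluate the triple product over i = 1..3, j = 1..8, k = 1..2. The factors are (2/1) · (3/2) · (3/2) · (4/3) · (4/3) · (5/4) · (5/4) · (6/5) · … (48 factors total). The numerators and denominators telescope so the product is an integer; carrying out the multiplication exactly gives PP(3, 8, 2) = 9075.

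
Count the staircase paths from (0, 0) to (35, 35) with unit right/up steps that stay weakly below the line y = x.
C_35 = 3116285494907301262

These NE paths below the diagonal are counted by the Catalan number C_n = (1/(n + 1)) · C(2n, n). For n = 35: C_35 = (1/36) · C(70, 35) = 112186277816662845432/36 = 3116285494907301262.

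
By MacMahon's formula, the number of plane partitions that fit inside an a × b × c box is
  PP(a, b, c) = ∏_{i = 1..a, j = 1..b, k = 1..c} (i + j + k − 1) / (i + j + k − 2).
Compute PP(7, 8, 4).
PP(7, 8, 4) = 1318349483880

Evaluate the triple product over i = 1..7, j = 1..8, k = 1..4. The factors are (2/1) · (3/2) · (4/3) · (5/4) · (3/2) · (4/3) · (5/4) · (6/5) · … (224 factors total). The numerators and denominators telescope so the product is an integer; carrying out the multiplication exactly gives PP(7, 8, 4) = 1318349483880.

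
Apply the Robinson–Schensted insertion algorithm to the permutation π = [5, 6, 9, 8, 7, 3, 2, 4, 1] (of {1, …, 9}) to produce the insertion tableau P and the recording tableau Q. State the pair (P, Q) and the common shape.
P = [1, 4, 7] / [2, 6] / [3] / [5] / [8] / [9];  Q = [1, 2, 3] / [4, 8] / [5] / [6] / [7] / [9];  common shape = (3, 2, 1, 1, 1, 1)

Row-insert the values π_1, π_2, … into P one at a time, bumping the leftmost entry strictly greater than the inserted value down to the next row. The recording tableau Q records, in position (i, j), the step at which that cell was added to P.
  Insert 5 (step 1): P = [5];  Q = [1]
  Insert 6 (step 2): P = [5, 6];  Q = [1, 2]
  Insert 9 (step 3): P = [5, 6, 9];  Q = [1, 2, 3]
  Insert 8 (step 4): P = [5, 6, 8] / [9];  Q = [1, 2, 3] / [4]
  Insert 7 (step 5): P = [5, 6, 7] / [8] / [9];  Q = [1, 2, 3] / [4] / [5]
  Insert 3 (step 6): P = [3, 6, 7] / [5] / [8] / [9];  Q = [1, 2, 3] / [4] / [5] / [6]
  Insert 2 (step 7): P = [2, 6, 7] / [3] / [5] / [8] / [9];  Q = [1, 2, 3] / [4] / [5] / [6] / [7]
  Insert 4 (step 8): P = [2, 4, 7] / [3, 6] / [5] / [8] / [9];  Q = [1, 2, 3] / [4, 8] / [5] / [6] / [7]
  Insert 1 (step 9): P = [1, 4, 7] / [2, 6] / [3] / [5] / [8] / [9];  Q = [1, 2, 3] / [4, 8] / [5] / [6] / [7] / [9]
Final shape: (3, 2, 1, 1, 1, 1).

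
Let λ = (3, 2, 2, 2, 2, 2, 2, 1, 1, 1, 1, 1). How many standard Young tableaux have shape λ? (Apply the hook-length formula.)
# SYT of shape (3, 2, 2, 2, 2, 2, 2, 1, 1, 1, 1, 1) = 377910

Hook-length formula: f^λ = n! / Π hook(c), product over all cells c of the Young diagram. For λ = (3, 2, 2, 2, 2, 2, 2, 1, 1, 1, 1, 1), n = 20 boxes. Hook lengths by row (left-to-right, top-to-bottom): [14, 8, 1]; [12, 6]; [11, 5]; [10, 4]; [9, 3]; [8, 2]; [7, 1]; [5]; [4]; [3]; [2]; [1]. Product of hooks = 6437781504000. So f^λ = 20! / 6437781504000 = 2432902008176640000 / 6437781504000 = 377910.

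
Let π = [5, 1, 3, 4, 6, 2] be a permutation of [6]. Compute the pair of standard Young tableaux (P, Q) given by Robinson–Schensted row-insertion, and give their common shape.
P = [1, 2, 4, 6] / [3] / [5];  Q = [1, 3, 4, 5] / [2] / [6];  common shape = (4, 1, 1)

Row-insert the values π_1, π_2, … into P one at a time, bumping the leftmost entry strictly greater than the inserted value down to the next row. The recording tableau Q records, in position (i, j), the step at which that cell was added to P.
  Insert 5 (step 1): P = [5];  Q = [1]
  Insert 1 (step 2): P = [1] / [5];  Q = [1] / [2]
  Insert 3 (step 3): P = [1, 3] / [5];  Q = [1, 3] / [2]
  Insert 4 (step 4): P = [1, 3, 4] / [5];  Q = [1, 3, 4] / [2]
  Insert 6 (step 5): P = [1, 3, 4, 6] / [5];  Q = [1, 3, 4, 5] / [2]
  Insert 2 (step 6): P = [1, 2, 4, 6] / [3] / [5];  Q = [1, 3, 4, 5] / [2] / [6]
Final shape: (4, 1, 1).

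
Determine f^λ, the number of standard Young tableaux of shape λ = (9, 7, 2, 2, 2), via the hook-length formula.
# SYT of shape (9, 7, 2, 2, 2) = 344712060

Hook-length formula: f^λ = n! / Π hook(c), product over all cells c of the Young diagram. For λ = (9, 7, 2, 2, 2), n = 22 boxes. Hook lengths by row (left-to-right, top-to-bottom): [13, 12, 8, 7, 6, 5, 4, 2, 1]; [10, 9, 5, 4, 3, 2, 1]; [4, 3]; [3, 2]; [2, 1]. Product of hooks = 3260694528000. So f^λ = 22! / 3260694528000 = 1124000727777607680000 / 3260694528000 = 344712060.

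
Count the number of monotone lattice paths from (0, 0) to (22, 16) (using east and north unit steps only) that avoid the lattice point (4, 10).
Number of paths = 22105243834

Total paths from (0, 0) to (22, 16): C(38, 22) = 22239974430. Paths through (4, 10): (paths (0, 0) → (4, 10)) × (paths (4, 10) → (22, 16)) = C(14, 4) · C(24, 18) = 1001 · 134596 = 134730596. Avoidance count = 22239974430 − 134730596 = 22105243834.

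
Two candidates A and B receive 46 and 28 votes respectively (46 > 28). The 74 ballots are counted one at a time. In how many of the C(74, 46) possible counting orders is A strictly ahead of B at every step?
Strict-lead orderings = 47960171890333987536

Total orderings of the 74 votes with 46 for A: C(74, 46) = 197169595549150837648. By the Bertrand ballot formula (Cycle Lemma / reflection principle), the number of orderings in which A is strictly ahead of B throughout is (p − q)/(p + q) · C(p + q, p) = (46 − 28)/(46 + 28) · 197169595549150837648 = 47960171890333987536.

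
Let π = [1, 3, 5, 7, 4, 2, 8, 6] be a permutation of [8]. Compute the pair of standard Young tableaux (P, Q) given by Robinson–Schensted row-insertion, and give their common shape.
P = [1, 2, 4, 6, 8] / [3, 7] / [5];  Q = [1, 2, 3, 4, 7] / [5, 8] / [6];  common shape = (5, 2, 1)

Row-insert the values π_1, π_2, … into P one at a time, bumping the leftmost entry strictly greater than the inserted value down to the next row. The recording tableau Q records, in position (i, j), the step at which that cell was added to P.
  Insert 1 (step 1): P = [1];  Q = [1]
  Insert 3 (step 2): P = [1, 3];  Q = [1, 2]
  Insert 5 (step 3): P = [1, 3, 5];  Q = [1, 2, 3]
  Insert 7 (step 4): P = [1, 3, 5, 7];  Q = [1, 2, 3, 4]
  Insert 4 (step 5): P = [1, 3, 4, 7] / [5];  Q = [1, 2, 3, 4] / [5]
  Insert 2 (step 6): P = [1, 2, 4, 7] / [3] / [5];  Q = [1, 2, 3, 4] / [5] / [6]
  Insert 8 (step 7): P = [1, 2, 4, 7, 8] / [3] / [5];  Q = [1, 2, 3, 4, 7] / [5] / [6]
  Insert 6 (step 8): P = [1, 2, 4, 6, 8] / [3, 7] / [5];  Q = [1, 2, 3, 4, 7] / [5, 8] / [6]
Final shape: (5, 2, 1).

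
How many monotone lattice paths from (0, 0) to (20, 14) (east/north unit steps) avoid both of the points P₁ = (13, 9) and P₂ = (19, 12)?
Number of paths = 700007265

Inclusion–exclusion. Total paths: C(34, 20) = 1391975640. Through P₁: C(22, 13)·C(12, 7) = 393956640. Through P₂: C(31, 19)·C(3, 1) = 423361575. Since P₁ is strictly southwest of P₂, a monotone path through both must visit P₁ then P₂; paths through both = C(22, 13)·C(9, 6)·C(3, 1) = 125349840. Avoid both = 1391975640 − 393956640 − 423361575 + 125349840 = 700007265.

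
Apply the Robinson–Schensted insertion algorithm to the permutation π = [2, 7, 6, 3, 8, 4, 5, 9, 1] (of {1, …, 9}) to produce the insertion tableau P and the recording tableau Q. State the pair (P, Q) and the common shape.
P = [1, 3, 4, 5, 9] / [2, 8] / [6] / [7];  Q = [1, 2, 5, 7, 8] / [3, 6] / [4] / [9];  common shape = (5, 2, 1, 1)

Row-insert the values π_1, π_2, … into P one at a time, bumping the leftmost entry strictly greater than the inserted value down to the next row. The recording tableau Q records, in position (i, j), the step at which that cell was added to P.
  Insert 2 (step 1): P = [2];  Q = [1]
  Insert 7 (step 2): P = [2, 7];  Q = [1, 2]
  Insert 6 (step 3): P = [2, 6] / [7];  Q = [1, 2] / [3]
  Insert 3 (step 4): P = [2, 3] / [6] / [7];  Q = [1, 2] / [3] / [4]
  Insert 8 (step 5): P = [2, 3, 8] / [6] / [7];  Q = [1, 2, 5] / [3] / [4]
  Insert 4 (step 6): P = [2, 3, 4] / [6, 8] / [7];  Q = [1, 2, 5] / [3, 6] / [4]
  Insert 5 (step 7): P = [2, 3, 4, 5] / [6, 8] / [7];  Q = [1, 2, 5, 7] / [3, 6] / [4]
  Insert 9 (step 8): P = [2, 3, 4, 5, 9] / [6, 8] / [7];  Q = [1, 2, 5, 7, 8] / [3, 6] / [4]
  Insert 1 (step 9): P = [1, 3, 4, 5, 9] / [2, 8] / [6] / [7];  Q = [1, 2, 5, 7, 8] / [3, 6] / [4] / [9]
Final shape: (5, 2, 1, 1).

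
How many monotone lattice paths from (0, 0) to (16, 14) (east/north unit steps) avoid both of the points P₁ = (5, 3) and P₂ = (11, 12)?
Number of paths = 83410725

Inclusion–exclusion. Total paths: C(30, 16) = 145422675. Through P₁: C(8, 5)·C(22, 11) = 39504192. Through P₂: C(23, 11)·C(7, 5) = 28393638. Since P₁ is strictly southwest of P₂, a monotone path through both must visit P₁ then P₂; paths through both = C(8, 5)·C(15, 6)·C(7, 5) = 5885880. Avoid both = 145422675 − 39504192 − 28393638 + 5885880 = 83410725.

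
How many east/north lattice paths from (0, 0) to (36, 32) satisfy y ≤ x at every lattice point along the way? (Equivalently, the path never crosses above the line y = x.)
Number of paths = 3423885943288280470

By the reflection principle (André's argument), the number of monotone paths to (36, 32) with n ≤ m that never go above y = x is C(68, 36) − C(68, 37) = 25336755980333275478 − 21912870037044995008 = 3423885943288280470.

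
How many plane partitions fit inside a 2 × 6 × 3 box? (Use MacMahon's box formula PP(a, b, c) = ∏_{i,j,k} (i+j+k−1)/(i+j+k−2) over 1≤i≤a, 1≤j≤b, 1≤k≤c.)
PP(2, 6, 3) = 2520

Evaluate the triple product over i = 1..2, j = 1..6, k = 1..3. The factors are (2/1) · (3/2) · (4/3) · (3/2) · (4/3) · (5/4) · (4/3) · (5/4) · … (36 factors total). The numerators and denominators telescope so the product is an integer; carrying out the multiplication exactly gives PP(2, 6, 3) = 2520.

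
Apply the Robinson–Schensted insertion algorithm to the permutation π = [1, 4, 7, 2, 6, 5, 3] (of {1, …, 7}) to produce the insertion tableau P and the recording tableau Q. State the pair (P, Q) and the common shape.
P = [1, 2, 3] / [4, 5] / [6] / [7];  Q = [1, 2, 3] / [4, 5] / [6] / [7];  common shape = (3, 2, 1, 1)

Row-insert the values π_1, π_2, … into P one at a time, bumping the leftmost entry strictly greater than the inserted value down to the next row. The recording tableau Q records, in position (i, j), the step at which that cell was added to P.
  Insert 1 (step 1): P = [1];  Q = [1]
  Insert 4 (step 2): P = [1, 4];  Q = [1, 2]
  Insert 7 (step 3): P = [1, 4, 7];  Q = [1, 2, 3]
  Insert 2 (step 4): P = [1, 2, 7] / [4];  Q = [1, 2, 3] / [4]
  Insert 6 (step 5): P = [1, 2, 6] / [4, 7];  Q = [1, 2, 3] / [4, 5]
  Insert 5 (step 6): P = [1, 2, 5] / [4, 6] / [7];  Q = [1, 2, 3] / [4, 5] / [6]
  Insert 3 (step 7): P = [1, 2, 3] / [4, 5] / [6] / [7];  Q = [1, 2, 3] / [4, 5] / [6] / [7]
Final shape: (3, 2, 1, 1).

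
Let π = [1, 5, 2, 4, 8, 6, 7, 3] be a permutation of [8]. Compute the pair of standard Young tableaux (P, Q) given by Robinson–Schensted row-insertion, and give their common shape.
P = [1, 2, 3, 6, 7] / [4, 8] / [5];  Q = [1, 2, 4, 5, 7] / [3, 6] / [8];  common shape = (5, 2, 1)

Row-insert the values π_1, π_2, … into P one at a time, bumping the leftmost entry strictly greater than the inserted value down to the next row. The recording tableau Q records, in position (i, j), the step at which that cell was added to P.
  Insert 1 (step 1): P = [1];  Q = [1]
  Insert 5 (step 2): P = [1, 5];  Q = [1, 2]
  Insert 2 (step 3): P = [1, 2] / [5];  Q = [1, 2] / [3]
  Insert 4 (step 4): P = [1, 2, 4] / [5];  Q = [1, 2, 4] / [3]
  Insert 8 (step 5): P = [1, 2, 4, 8] / [5];  Q = [1, 2, 4, 5] / [3]
  Insert 6 (step 6): P = [1, 2, 4, 6] / [5, 8];  Q = [1, 2, 4, 5] / [3, 6]
  Insert 7 (step 7): P = [1, 2, 4, 6, 7] / [5, 8];  Q = [1, 2, 4, 5, 7] / [3, 6]
  Insert 3 (step 8): P = [1, 2, 3, 6, 7] / [4, 8] / [5];  Q = [1, 2, 4, 5, 7] / [3, 6] / [8]
Final shape: (5, 2, 1).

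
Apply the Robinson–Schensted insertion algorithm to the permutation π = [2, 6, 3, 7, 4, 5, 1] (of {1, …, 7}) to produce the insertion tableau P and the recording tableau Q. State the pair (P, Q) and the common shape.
P = [1, 3, 4, 5] / [2, 7] / [6];  Q = [1, 2, 4, 6] / [3, 5] / [7];  common shape = (4, 2, 1)

Row-insert the values π_1, π_2, … into P one at a time, bumping the leftmost entry strictly greater than the inserted value down to the next row. The recording tableau Q records, in position (i, j), the step at which that cell was added to P.
  Insert 2 (step 1): P = [2];  Q = [1]
  Insert 6 (step 2): P = [2, 6];  Q = [1, 2]
  Insert 3 (step 3): P = [2, 3] / [6];  Q = [1, 2] / [3]
  Insert 7 (step 4): P = [2, 3, 7] / [6];  Q = [1, 2, 4] / [3]
  Insert 4 (step 5): P = [2, 3, 4] / [6, 7];  Q = [1, 2, 4] / [3, 5]
  Insert 5 (step 6): P = [2, 3, 4, 5] / [6, 7];  Q = [1, 2, 4, 6] / [3, 5]
  Insert 1 (step 7): P = [1, 3, 4, 5] / [2, 7] / [6];  Q = [1, 2, 4, 6] / [3, 5] / [7]
Final shape: (4, 2, 1).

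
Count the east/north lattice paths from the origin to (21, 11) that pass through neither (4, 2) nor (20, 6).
Number of paths = 81210900

Inclusion–exclusion. Total paths: C(32, 21) = 129024480. Through P₁: C(6, 4)·C(26, 17) = 46868250. Through P₂: C(26, 20)·C(6, 1) = 1381380. Since P₁ is strictly southwest of P₂, a monotone path through both must visit P₁ then P₂; paths through both = C(6, 4)·C(20, 16)·C(6, 1) = 436050. Avoid both = 129024480 − 46868250 − 1381380 + 436050 = 81210900.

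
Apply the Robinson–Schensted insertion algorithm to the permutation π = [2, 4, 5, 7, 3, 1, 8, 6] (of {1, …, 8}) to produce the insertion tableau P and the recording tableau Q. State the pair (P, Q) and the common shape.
P = [1, 3, 5, 6, 8] / [2, 7] / [4];  Q = [1, 2, 3, 4, 7] / [5, 8] / [6];  common shape = (5, 2, 1)

Row-insert the values π_1, π_2, … into P one at a time, bumping the leftmost entry strictly greater than the inserted value down to the next row. The recording tableau Q records, in position (i, j), the step at which that cell was added to P.
  Insert 2 (step 1): P = [2];  Q = [1]
  Insert 4 (step 2): P = [2, 4];  Q = [1, 2]
  Insert 5 (step 3): P = [2, 4, 5];  Q = [1, 2, 3]
  Insert 7 (step 4): P = [2, 4, 5, 7];  Q = [1, 2, 3, 4]
  Insert 3 (step 5): P = [2, 3, 5, 7] / [4];  Q = [1, 2, 3, 4] / [5]
  Insert 1 (step 6): P = [1, 3, 5, 7] / [2] / [4];  Q = [1, 2, 3, 4] / [5] / [6]
  Insert 8 (step 7): P = [1, 3, 5, 7, 8] / [2] / [4];  Q = [1, 2, 3, 4, 7] / [5] / [6]
  Insert 6 (step 8): P = [1, 3, 5, 6, 8] / [2, 7] / [4];  Q = [1, 2, 3, 4, 7] / [5, 8] / [6]
Final shape: (5, 2, 1).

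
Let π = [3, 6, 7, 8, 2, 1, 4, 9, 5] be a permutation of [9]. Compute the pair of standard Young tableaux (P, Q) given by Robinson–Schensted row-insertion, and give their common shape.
P = [1, 4, 5, 8, 9] / [2, 6, 7] / [3];  Q = [1, 2, 3, 4, 8] / [5, 7, 9] / [6];  common shape = (5, 3, 1)

Row-insert the values π_1, π_2, … into P one at a time, bumping the leftmost entry strictly greater than the inserted value down to the next row. The recording tableau Q records, in position (i, j), the step at which that cell was added to P.
  Insert 3 (step 1): P = [3];  Q = [1]
  Insert 6 (step 2): P = [3, 6];  Q = [1, 2]
  Insert 7 (step 3): P = [3, 6, 7];  Q = [1, 2, 3]
  Insert 8 (step 4): P = [3, 6, 7, 8];  Q = [1, 2, 3, 4]
  Insert 2 (step 5): P = [2, 6, 7, 8] / [3];  Q = [1, 2, 3, 4] / [5]
  Insert 1 (step 6): P = [1, 6, 7, 8] / [2] / [3];  Q = [1, 2, 3, 4] / [5] / [6]
  Insert 4 (step 7): P = [1, 4, 7, 8] / [2, 6] / [3];  Q = [1, 2, 3, 4] / [5, 7] / [6]
  Insert 9 (step 8): P = [1, 4, 7, 8, 9] / [2, 6] / [3];  Q = [1, 2, 3, 4, 8] / [5, 7] / [6]
  Insert 5 (step 9): P = [1, 4, 5, 8, 9] / [2, 6, 7] / [3];  Q = [1, 2, 3, 4, 8] / [5, 7, 9] / [6]
Final shape: (5, 3, 1).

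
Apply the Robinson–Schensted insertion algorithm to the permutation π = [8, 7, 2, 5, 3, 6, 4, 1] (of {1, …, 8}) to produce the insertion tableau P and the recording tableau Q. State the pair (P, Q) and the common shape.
P = [1, 3, 4] / [2, 6] / [5] / [7] / [8];  Q = [1, 4, 6] / [2, 7] / [3] / [5] / [8];  common shape = (3, 2, 1, 1, 1)

Row-insert the values π_1, π_2, … into P one at a time, bumping the leftmost entry strictly greater than the inserted value down to the next row. The recording tableau Q records, in position (i, j), the step at which that cell was added to P.
  Insert 8 (step 1): P = [8];  Q = [1]
  Insert 7 (step 2): P = [7] / [8];  Q = [1] / [2]
  Insert 2 (step 3): P = [2] / [7] / [8];  Q = [1] / [2] / [3]
  Insert 5 (step 4): P = [2, 5] / [7] / [8];  Q = [1, 4] / [2] / [3]
  Insert 3 (step 5): P = [2, 3] / [5] / [7] / [8];  Q = [1, 4] / [2] / [3] / [5]
  Insert 6 (step 6): P = [2, 3, 6] / [5] / [7] / [8];  Q = [1, 4, 6] / [2] / [3] / [5]
  Insert 4 (step 7): P = [2, 3, 4] / [5, 6] / [7] / [8];  Q = [1, 4, 6] / [2, 7] / [3] / [5]
  Insert 1 (step 8): P = [1, 3, 4] / [2, 6] / [5] / [7] / [8];  Q = [1, 4, 6] / [2, 7] / [3] / [5] / [8]
Final shape: (3, 2, 1, 1, 1).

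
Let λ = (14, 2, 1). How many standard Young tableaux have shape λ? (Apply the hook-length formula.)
# SYT of shape (14, 2, 1) = 1105

Hook-length formula: f^λ = n! / Π hook(c), product over all cells c of the Young diagram. For λ = (14, 2, 1), n = 17 boxes. Hook lengths by row (left-to-right, top-to-bottom): [16, 14, 12, 11, 10, 9, 8, 7, 6, 5, 4, 3, 2, 1]; [3, 1]; [1]. Product of hooks = 321889075200. So f^λ = 17! / 321889075200 = 355687428096000 / 321889075200 = 1105.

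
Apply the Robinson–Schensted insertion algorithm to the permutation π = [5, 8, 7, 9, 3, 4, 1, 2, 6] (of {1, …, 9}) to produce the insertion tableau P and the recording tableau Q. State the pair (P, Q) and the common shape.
P = [1, 2, 6] / [3, 4, 9] / [5, 7] / [8];  Q = [1, 2, 4] / [3, 6, 9] / [5, 8] / [7];  common shape = (3, 3, 2, 1)

Row-insert the values π_1, π_2, … into P one at a time, bumping the leftmost entry strictly greater than the inserted value down to the next row. The recording tableau Q records, in position (i, j), the step at which that cell was added to P.
  Insert 5 (step 1): P = [5];  Q = [1]
  Insert 8 (step 2): P = [5, 8];  Q = [1, 2]
  Insert 7 (step 3): P = [5, 7] / [8];  Q = [1, 2] / [3]
  Insert 9 (step 4): P = [5, 7, 9] / [8];  Q = [1, 2, 4] / [3]
  Insert 3 (step 5): P = [3, 7, 9] / [5] / [8];  Q = [1, 2, 4] / [3] / [5]
  Insert 4 (step 6): P = [3, 4, 9] / [5, 7] / [8];  Q = [1, 2, 4] / [3, 6] / [5]
  Insert 1 (step 7): P = [1, 4, 9] / [3, 7] / [5] / [8];  Q = [1, 2, 4] / [3, 6] / [5] / [7]
  Insert 2 (step 8): P = [1, 2, 9] / [3, 4] / [5, 7] / [8];  Q = [1, 2, 4] / [3, 6] / [5, 8] / [7]
  Insert 6 (step 9): P = [1, 2, 6] / [3, 4, 9] / [5, 7] / [8];  Q = [1, 2, 4] / [3, 6, 9] / [5, 8] / [7]
Final shape: (3, 3, 2, 1).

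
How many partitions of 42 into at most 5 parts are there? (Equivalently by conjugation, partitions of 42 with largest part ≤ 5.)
p(42, parts ≤ 5) = 2062

Use the recurrence p(n, m) = p(n, m−1) + p(n−m, m): either the largest part is < m (count p(n, m−1)) or the largest part is exactly m (remove one copy of m, count p(n−m, m)). With p(0, ·) = 1 this gives p(42, parts ≤ 5) = 2062. (By conjugating Young diagrams, this also counts partitions of 42 into at most 5 parts.)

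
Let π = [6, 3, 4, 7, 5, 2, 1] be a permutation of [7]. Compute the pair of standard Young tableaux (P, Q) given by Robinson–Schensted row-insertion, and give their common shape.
P = [1, 4, 5] / [2, 7] / [3] / [6];  Q = [1, 3, 4] / [2, 5] / [6] / [7];  common shape = (3, 2, 1, 1)

Row-insert the values π_1, π_2, … into P one at a time, bumping the leftmost entry strictly greater than the inserted value down to the next row. The recording tableau Q records, in position (i, j), the step at which that cell was added to P.
  Insert 6 (step 1): P = [6];  Q = [1]
  Insert 3 (step 2): P = [3] / [6];  Q = [1] / [2]
  Insert 4 (step 3): P = [3, 4] / [6];  Q = [1, 3] / [2]
  Insert 7 (step 4): P = [3, 4, 7] / [6];  Q = [1, 3, 4] / [2]
  Insert 5 (step 5): P = [3, 4, 5] / [6, 7];  Q = [1, 3, 4] / [2, 5]
  Insert 2 (step 6): P = [2, 4, 5] / [3, 7] / [6];  Q = [1, 3, 4] / [2, 5] / [6]
  Insert 1 (step 7): P = [1, 4, 5] / [2, 7] / [3] / [6];  Q = [1, 3, 4] / [2, 5] / [6] / [7]
Final shape: (3, 2, 1, 1).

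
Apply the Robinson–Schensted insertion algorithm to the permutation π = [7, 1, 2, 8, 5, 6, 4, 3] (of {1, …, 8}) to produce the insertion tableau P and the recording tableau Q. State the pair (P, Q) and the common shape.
P = [1, 2, 3, 6] / [4, 8] / [5] / [7];  Q = [1, 3, 4, 6] / [2, 5] / [7] / [8];  common shape = (4, 2, 1, 1)

Row-insert the values π_1, π_2, … into P one at a time, bumping the leftmost entry strictly greater than the inserted value down to the next row. The recording tableau Q records, in position (i, j), the step at which that cell was added to P.
  Insert 7 (step 1): P = [7];  Q = [1]
  Insert 1 (step 2): P = [1] / [7];  Q = [1] / [2]
  Insert 2 (step 3): P = [1, 2] / [7];  Q = [1, 3] / [2]
  Insert 8 (step 4): P = [1, 2, 8] / [7];  Q = [1, 3, 4] / [2]
  Insert 5 (step 5): P = [1, 2, 5] / [7, 8];  Q = [1, 3, 4] / [2, 5]
  Insert 6 (step 6): P = [1, 2, 5, 6] / [7, 8];  Q = [1, 3, 4, 6] / [2, 5]
  Insert 4 (step 7): P = [1, 2, 4, 6] / [5, 8] / [7];  Q = [1, 3, 4, 6] / [2, 5] / [7]
  Insert 3 (step 8): P = [1, 2, 3, 6] / [4, 8] / [5] / [7];  Q = [1, 3, 4, 6] / [2, 5] / [7] / [8]
Final shape: (4, 2, 1, 1).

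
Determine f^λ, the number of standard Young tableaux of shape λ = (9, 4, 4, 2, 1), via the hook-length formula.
# SYT of shape (9, 4, 4, 2, 1) = 65116800

Hook-length formula: f^λ = n! / Π hook(c), product over all cells c of the Young diagram. For λ = (9, 4, 4, 2, 1), n = 20 boxes. Hook lengths by row (left-to-right, top-to-bottom): [13, 11, 9, 8, 5, 4, 3, 2, 1]; [7, 5, 3, 2]; [6, 4, 2, 1]; [3, 1]; [1]. Product of hooks = 37362124800. So f^λ = 20! / 37362124800 = 2432902008176640000 / 37362124800 = 65116800.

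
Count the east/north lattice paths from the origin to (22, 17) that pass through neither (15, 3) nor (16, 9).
Number of paths = 44808332541

Inclusion–exclusion. Total paths: C(39, 22) = 51021117810. Through P₁: C(18, 15)·C(21, 7) = 94884480. Through P₂: C(25, 16)·C(14, 6) = 6135053925. Since P₁ is strictly southwest of P₂, a monotone path through both must visit P₁ then P₂; paths through both = C(18, 15)·C(7, 1)·C(14, 6) = 17153136. Avoid both = 51021117810 − 94884480 − 6135053925 + 17153136 = 44808332541.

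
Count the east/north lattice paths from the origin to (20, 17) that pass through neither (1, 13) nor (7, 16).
Number of paths = 15901829006

Inclusion–exclusion. Total paths: C(37, 20) = 15905368710. Through P₁: C(14, 1)·C(23, 19) = 123970. Through P₂: C(23, 7)·C(14, 13) = 3432198. Since P₁ is strictly southwest of P₂, a monotone path through both must visit P₁ then P₂; paths through both = C(14, 1)·C(9, 6)·C(14, 13) = 16464. Avoid both = 15905368710 − 123970 − 3432198 + 16464 = 15901829006.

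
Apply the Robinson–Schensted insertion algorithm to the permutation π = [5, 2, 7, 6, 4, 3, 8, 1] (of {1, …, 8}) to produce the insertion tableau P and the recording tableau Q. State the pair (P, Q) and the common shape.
P = [1, 3, 8] / [2, 6] / [4] / [5] / [7];  Q = [1, 3, 7] / [2, 4] / [5] / [6] / [8];  common shape = (3, 2, 1, 1, 1)

Row-insert the values π_1, π_2, … into P one at a time, bumping the leftmost entry strictly greater than the inserted value down to the next row. The recording tableau Q records, in position (i, j), the step at which that cell was added to P.
  Insert 5 (step 1): P = [5];  Q = [1]
  Insert 2 (step 2): P = [2] / [5];  Q = [1] / [2]
  Insert 7 (step 3): P = [2, 7] / [5];  Q = [1, 3] / [2]
  Insert 6 (step 4): P = [2, 6] / [5, 7];  Q = [1, 3] / [2, 4]
  Insert 4 (step 5): P = [2, 4] / [5, 6] / [7];  Q = [1, 3] / [2, 4] / [5]
  Insert 3 (step 6): P = [2, 3] / [4, 6] / [5] / [7];  Q = [1, 3] / [2, 4] / [5] / [6]
  Insert 8 (step 7): P = [2, 3, 8] / [4, 6] / [5] / [7];  Q = [1, 3, 7] / [2, 4] / [5] / [6]
  Insert 1 (step 8): P = [1, 3, 8] / [2, 6] / [4] / [5] / [7];  Q = [1, 3, 7] / [2, 4] / [5] / [6] / [8]
Final shape: (3, 2, 1, 1, 1).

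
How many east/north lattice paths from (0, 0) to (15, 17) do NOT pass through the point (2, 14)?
Number of paths = 565655520

Total paths from (0, 0) to (15, 17): C(32, 15) = 565722720. Paths through (2, 14): (paths (0, 0) → (2, 14)) × (paths (2, 14) → (15, 17)) = C(16, 2) · C(16, 13) = 120 · 560 = 67200. Avoidance count = 565722720 − 67200 = 565655520.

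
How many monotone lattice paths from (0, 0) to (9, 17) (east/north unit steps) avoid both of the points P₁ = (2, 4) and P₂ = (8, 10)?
Number of paths = 1722566

Inclusion–exclusion. Total paths: C(26, 9) = 3124550. Through P₁: C(6, 2)·C(20, 7) = 1162800. Through P₂: C(18, 8)·C(8, 1) = 350064. Since P₁ is strictly southwest of P₂, a monotone path through both must visit P₁ then P₂; paths through both = C(6, 2)·C(12, 6)·C(8, 1) = 110880. Avoid both = 3124550 − 1162800 − 350064 + 110880 = 1722566.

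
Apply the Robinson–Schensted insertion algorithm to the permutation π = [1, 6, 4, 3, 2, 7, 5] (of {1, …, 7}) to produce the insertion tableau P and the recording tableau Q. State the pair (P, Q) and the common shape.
P = [1, 2, 5] / [3, 7] / [4] / [6];  Q = [1, 2, 6] / [3, 7] / [4] / [5];  common shape = (3, 2, 1, 1)

Row-insert the values π_1, π_2, … into P one at a time, bumping the leftmost entry strictly greater than the inserted value down to the next row. The recording tableau Q records, in position (i, j), the step at which that cell was added to P.
  Insert 1 (step 1): P = [1];  Q = [1]
  Insert 6 (step 2): P = [1, 6];  Q = [1, 2]
  Insert 4 (step 3): P = [1, 4] / [6];  Q = [1, 2] / [3]
  Insert 3 (step 4): P = [1, 3] / [4] / [6];  Q = [1, 2] / [3] / [4]
  Insert 2 (step 5): P = [1, 2] / [3] / [4] / [6];  Q = [1, 2] / [3] / [4] / [5]
  Insert 7 (step 6): P = [1, 2, 7] / [3] / [4] / [6];  Q = [1, 2, 6] / [3] / [4] / [5]
  Insert 5 (step 7): P = [1, 2, 5] / [3, 7] / [4] / [6];  Q = [1, 2, 6] / [3, 7] / [4] / [5]
Final shape: (3, 2, 1, 1).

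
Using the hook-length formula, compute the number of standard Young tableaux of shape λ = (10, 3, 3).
# SYT of shape (10, 3, 3) = 21840

Hook-length formula: f^λ = n! / Π hook(c), product over all cells c of the Young diagram. For λ = (10, 3, 3), n = 16 boxes. Hook lengths by row (left-to-right, top-to-bottom): [12, 11, 10, 7, 6, 5, 4, 3, 2, 1]; [4, 3, 2]; [3, 2, 1]. Product of hooks = 958003200. So f^λ = 16! / 958003200 = 20922789888000 / 958003200 = 21840.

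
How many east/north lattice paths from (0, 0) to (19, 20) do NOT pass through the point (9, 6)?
Number of paths = 59107178130

Total paths from (0, 0) to (19, 20): C(39, 19) = 68923264410. Paths through (9, 6): (paths (0, 0) → (9, 6)) × (paths (9, 6) → (19, 20)) = C(15, 9) · C(24, 10) = 5005 · 1961256 = 9816086280. Avoidance count = 68923264410 − 9816086280 = 59107178130.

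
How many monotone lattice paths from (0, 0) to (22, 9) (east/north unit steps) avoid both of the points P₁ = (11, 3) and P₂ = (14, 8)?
Number of paths = 12960737

Inclusion–exclusion. Total paths: C(31, 22) = 20160075. Through P₁: C(14, 11)·C(17, 11) = 4504864. Through P₂: C(22, 14)·C(9, 8) = 2877930. Since P₁ is strictly southwest of P₂, a monotone path through both must visit P₁ then P₂; paths through both = C(14, 11)·C(8, 3)·C(9, 8) = 183456. Avoid both = 20160075 − 4504864 − 2877930 + 183456 = 12960737.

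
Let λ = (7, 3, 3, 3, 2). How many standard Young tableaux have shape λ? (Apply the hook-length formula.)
# SYT of shape (7, 3, 3, 3, 2) = 3508596

Hook-length formula: f^λ = n! / Π hook(c), product over all cells c of the Young diagram. For λ = (7, 3, 3, 3, 2), n = 18 boxes. Hook lengths by row (left-to-right, top-to-bottom): [11, 10, 8, 4, 3, 2, 1]; [6, 5, 3]; [5, 4, 2]; [4, 3, 1]; [2, 1]. Product of hooks = 1824768000. So f^λ = 18! / 1824768000 = 6402373705728000 / 1824768000 = 3508596.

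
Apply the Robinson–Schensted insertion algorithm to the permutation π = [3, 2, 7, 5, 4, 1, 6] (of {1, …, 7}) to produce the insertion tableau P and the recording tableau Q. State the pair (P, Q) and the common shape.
P = [1, 4, 6] / [2, 5] / [3] / [7];  Q = [1, 3, 7] / [2, 4] / [5] / [6];  common shape = (3, 2, 1, 1)

Row-insert the values π_1, π_2, … into P one at a time, bumping the leftmost entry strictly greater than the inserted value down to the next row. The recording tableau Q records, in position (i, j), the step at which that cell was added to P.
  Insert 3 (step 1): P = [3];  Q = [1]
  Insert 2 (step 2): P = [2] / [3];  Q = [1] / [2]
  Insert 7 (step 3): P = [2, 7] / [3];  Q = [1, 3] / [2]
  Insert 5 (step 4): P = [2, 5] / [3, 7];  Q = [1, 3] / [2, 4]
  Insert 4 (step 5): P = [2, 4] / [3, 5] / [7];  Q = [1, 3] / [2, 4] / [5]
  Insert 1 (step 6): P = [1, 4] / [2, 5] / [3] / [7];  Q = [1, 3] / [2, 4] / [5] / [6]
  Insert 6 (step 7): P = [1, 4, 6] / [2, 5] / [3] / [7];  Q = [1, 3, 7] / [2, 4] / [5] / [6]
Final shape: (3, 2, 1, 1).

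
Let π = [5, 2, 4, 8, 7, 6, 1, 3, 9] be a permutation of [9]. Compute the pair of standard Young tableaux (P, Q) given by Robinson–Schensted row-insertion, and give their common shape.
P = [1, 3, 6, 9] / [2, 4] / [5, 7] / [8];  Q = [1, 3, 4, 9] / [2, 5] / [6, 8] / [7];  common shape = (4, 2, 2, 1)

Row-insert the values π_1, π_2, … into P one at a time, bumping the leftmost entry strictly greater than the inserted value down to the next row. The recording tableau Q records, in position (i, j), the step at which that cell was added to P.
  Insert 5 (step 1): P = [5];  Q = [1]
  Insert 2 (step 2): P = [2] / [5];  Q = [1] / [2]
  Insert 4 (step 3): P = [2, 4] / [5];  Q = [1, 3] / [2]
  Insert 8 (step 4): P = [2, 4, 8] / [5];  Q = [1, 3, 4] / [2]
  Insert 7 (step 5): P = [2, 4, 7] / [5, 8];  Q = [1, 3, 4] / [2, 5]
  Insert 6 (step 6): P = [2, 4, 6] / [5, 7] / [8];  Q = [1, 3, 4] / [2, 5] / [6]
  Insert 1 (step 7): P = [1, 4, 6] / [2, 7] / [5] / [8];  Q = [1, 3, 4] / [2, 5] / [6] / [7]
  Insert 3 (step 8): P = [1, 3, 6] / [2, 4] / [5, 7] / [8];  Q = [1, 3, 4] / [2, 5] / [6, 8] / [7]
  Insert 9 (step 9): P = [1, 3, 6, 9] / [2, 4] / [5, 7] / [8];  Q = [1, 3, 4, 9] / [2, 5] / [6, 8] / [7]
Final shape: (4, 2, 2, 1).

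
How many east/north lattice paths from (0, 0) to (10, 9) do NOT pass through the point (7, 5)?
Number of paths = 64658

Total paths from (0, 0) to (10, 9): C(19, 10) = 92378. Paths through (7, 5): (paths (0, 0) → (7, 5)) × (paths (7, 5) → (10, 9)) = C(12, 7) · C(7, 3) = 792 · 35 = 27720. Avoidance count = 92378 − 27720 = 64658.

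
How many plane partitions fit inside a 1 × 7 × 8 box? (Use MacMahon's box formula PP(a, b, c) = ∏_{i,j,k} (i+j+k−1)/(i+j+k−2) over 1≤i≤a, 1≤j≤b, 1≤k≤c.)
PP(1, 7, 8) = 6435

Evaluate the triple product over i = 1..1, j = 1..7, k = 1..8. The factors are (2/1) · (3/2) · (4/3) · (5/4) · (6/5) · (7/6) · (8/7) · (9/8) · … (56 factors total). The numerators and denominators telescope so the product is an integer; carrying out the multiplication exactly gives PP(1, 7, 8) = 6435.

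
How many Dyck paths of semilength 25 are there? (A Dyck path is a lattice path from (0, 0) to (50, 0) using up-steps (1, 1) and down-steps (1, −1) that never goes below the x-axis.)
C_25 = 4861946401452

These Dyck paths are counted by the Catalan number C_n = (1/(n + 1)) · C(2n, n). For n = 25: C_25 = (1/26) · C(50, 25) = 126410606437752/26 = 4861946401452.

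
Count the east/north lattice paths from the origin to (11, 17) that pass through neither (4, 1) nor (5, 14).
Number of paths = 19277523

Inclusion–exclusion. Total paths: C(28, 11) = 21474180. Through P₁: C(5, 4)·C(23, 7) = 1225785. Through P₂: C(19, 5)·C(9, 6) = 976752. Since P₁ is strictly southwest of P₂, a monotone path through both must visit P₁ then P₂; paths through both = C(5, 4)·C(14, 1)·C(9, 6) = 5880. Avoid both = 21474180 − 1225785 − 976752 + 5880 = 19277523.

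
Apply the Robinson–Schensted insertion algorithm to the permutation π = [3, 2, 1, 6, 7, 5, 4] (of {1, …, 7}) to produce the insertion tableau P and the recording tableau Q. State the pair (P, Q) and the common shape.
P = [1, 4, 7] / [2, 5] / [3, 6];  Q = [1, 4, 5] / [2, 6] / [3, 7];  common shape = (3, 2, 2)

Row-insert the values π_1, π_2, … into P one at a time, bumping the leftmost entry strictly greater than the inserted value down to the next row. The recording tableau Q records, in position (i, j), the step at which that cell was added to P.
  Insert 3 (step 1): P = [3];  Q = [1]
  Insert 2 (step 2): P = [2] / [3];  Q = [1] / [2]
  Insert 1 (step 3): P = [1] / [2] / [3];  Q = [1] / [2] / [3]
  Insert 6 (step 4): P = [1, 6] / [2] / [3];  Q = [1, 4] / [2] / [3]
  Insert 7 (step 5): P = [1, 6, 7] / [2] / [3];  Q = [1, 4, 5] / [2] / [3]
  Insert 5 (step 6): P = [1, 5, 7] / [2, 6] / [3];  Q = [1, 4, 5] / [2, 6] / [3]
  Insert 4 (step 7): P = [1, 4, 7] / [2, 5] / [3, 6];  Q = [1, 4, 5] / [2, 6] / [3, 7]
Final shape: (3, 2, 2).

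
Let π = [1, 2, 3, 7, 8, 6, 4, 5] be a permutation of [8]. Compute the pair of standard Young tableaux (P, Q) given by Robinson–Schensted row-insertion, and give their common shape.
P = [1, 2, 3, 4, 5] / [6, 8] / [7];  Q = [1, 2, 3, 4, 5] / [6, 8] / [7];  common shape = (5, 2, 1)

Row-insert the values π_1, π_2, … into P one at a time, bumping the leftmost entry strictly greater than the inserted value down to the next row. The recording tableau Q records, in position (i, j), the step at which that cell was added to P.
  Insert 1 (step 1): P = [1];  Q = [1]
  Insert 2 (step 2): P = [1, 2];  Q = [1, 2]
  Insert 3 (step 3): P = [1, 2, 3];  Q = [1, 2, 3]
  Insert 7 (step 4): P = [1, 2, 3, 7];  Q = [1, 2, 3, 4]
  Insert 8 (step 5): P = [1, 2, 3, 7, 8];  Q = [1, 2, 3, 4, 5]
  Insert 6 (step 6): P = [1, 2, 3, 6, 8] / [7];  Q = [1, 2, 3, 4, 5] / [6]
  Insert 4 (step 7): P = [1, 2, 3, 4, 8] / [6] / [7];  Q = [1, 2, 3, 4, 5] / [6] / [7]
  Insert 5 (step 8): P = [1, 2, 3, 4, 5] / [6, 8] / [7];  Q = [1, 2, 3, 4, 5] / [6, 8] / [7]
Final shape: (5, 2, 1).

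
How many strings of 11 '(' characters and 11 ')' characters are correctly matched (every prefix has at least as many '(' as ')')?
C_11 = 58786

These balanced parentheses are counted by the Catalan number C_n = (1/(n + 1)) · C(2n, n). For n = 11: C_11 = (1/12) · C(22, 11) = 705432/12 = 58786.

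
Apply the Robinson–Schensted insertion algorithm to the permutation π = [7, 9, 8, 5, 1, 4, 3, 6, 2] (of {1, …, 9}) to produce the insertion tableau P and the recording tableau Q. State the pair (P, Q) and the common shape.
P = [1, 2, 6] / [3, 8] / [4] / [5] / [7] / [9];  Q = [1, 2, 8] / [3, 6] / [4] / [5] / [7] / [9];  common shape = (3, 2, 1, 1, 1, 1)

Row-insert the values π_1, π_2, … into P one at a time, bumping the leftmost entry strictly greater than the inserted value down to the next row. The recording tableau Q records, in position (i, j), the step at which that cell was added to P.
  Insert 7 (step 1): P = [7];  Q = [1]
  Insert 9 (step 2): P = [7, 9];  Q = [1, 2]
  Insert 8 (step 3): P = [7, 8] / [9];  Q = [1, 2] / [3]
  Insert 5 (step 4): P = [5, 8] / [7] / [9];  Q = [1, 2] / [3] / [4]
  Insert 1 (step 5): P = [1, 8] / [5] / [7] / [9];  Q = [1, 2] / [3] / [4] / [5]
  Insert 4 (step 6): P = [1, 4] / [5, 8] / [7] / [9];  Q = [1, 2] / [3, 6] / [4] / [5]
  Insert 3 (step 7): P = [1, 3] / [4, 8] / [5] / [7] / [9];  Q = [1, 2] / [3, 6] / [4] / [5] / [7]
  Insert 6 (step 8): P = [1, 3, 6] / [4, 8] / [5] / [7] / [9];  Q = [1, 2, 8] / [3, 6] / [4] / [5] / [7]
  Insert 2 (step 9): P = [1, 2, 6] / [3, 8] / [4] / [5] / [7] / [9];  Q = [1, 2, 8] / [3, 6] / [4] / [5] / [7] / [9]
Final shape: (3, 2, 1, 1, 1, 1).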